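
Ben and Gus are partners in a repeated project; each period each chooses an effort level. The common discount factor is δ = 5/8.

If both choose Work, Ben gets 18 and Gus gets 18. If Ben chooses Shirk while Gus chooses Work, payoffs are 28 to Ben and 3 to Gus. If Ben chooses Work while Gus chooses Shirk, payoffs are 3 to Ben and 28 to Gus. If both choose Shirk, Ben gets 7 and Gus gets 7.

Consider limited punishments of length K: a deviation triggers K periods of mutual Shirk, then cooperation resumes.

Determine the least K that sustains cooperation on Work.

Need Σ_{k=1}^{K} δ^k ≥ (28−18)/(18−7) = 0.9091 at δ = 5/8.
At K = 1 the sum is 0.6250 < 0.9091; at K = 2 it is 1.0156 ≥ 0.9091.
So the minimum punishment length is K = 2.

2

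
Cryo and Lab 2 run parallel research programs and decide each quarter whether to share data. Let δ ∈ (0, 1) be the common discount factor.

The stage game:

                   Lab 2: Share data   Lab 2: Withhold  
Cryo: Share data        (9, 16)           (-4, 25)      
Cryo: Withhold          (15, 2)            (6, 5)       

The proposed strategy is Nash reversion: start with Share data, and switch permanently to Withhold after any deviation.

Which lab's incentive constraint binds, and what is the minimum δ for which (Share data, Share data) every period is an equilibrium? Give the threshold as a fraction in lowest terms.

Cryo; δ ≥ 2/3

Cryo: cooperation gives 9 each period; deviation gives 15 once then 6 forever.
  9/(1−δ) ≥ 15 + 6δ/(1−δ) ⇒ δ ≥ 6/9 = 2/3.
Lab 2: cooperation gives 16 each period; deviation gives 25 once then 5 forever.
  δ ≥ 9/20.
Both must hold, so the binding constraint is Cryo's: δ ≥ 2/3.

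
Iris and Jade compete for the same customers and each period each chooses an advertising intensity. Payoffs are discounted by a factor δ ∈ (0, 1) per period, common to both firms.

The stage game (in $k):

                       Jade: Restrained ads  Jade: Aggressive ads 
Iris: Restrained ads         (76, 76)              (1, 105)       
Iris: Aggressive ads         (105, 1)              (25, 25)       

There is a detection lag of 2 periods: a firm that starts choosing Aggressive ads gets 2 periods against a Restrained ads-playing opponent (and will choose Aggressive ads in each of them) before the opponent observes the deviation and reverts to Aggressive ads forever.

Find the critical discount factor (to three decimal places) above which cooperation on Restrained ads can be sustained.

The best deviation is to choose Aggressive ads for all 2 undetected periods, earning 105 each, then 25 forever once detected.
Deviation value: 105(1−δ^2)/(1−δ) + 25δ^2/(1−δ); cooperation value: 76/(1−δ).
IC: 76 ≥ 105(1−δ^2) + 25δ^2 = 105 − 80δ^2.
So δ^2 ≥ 29/80, giving δ ≥ (29/80)^(1/2) ≈ 0.602.

0.602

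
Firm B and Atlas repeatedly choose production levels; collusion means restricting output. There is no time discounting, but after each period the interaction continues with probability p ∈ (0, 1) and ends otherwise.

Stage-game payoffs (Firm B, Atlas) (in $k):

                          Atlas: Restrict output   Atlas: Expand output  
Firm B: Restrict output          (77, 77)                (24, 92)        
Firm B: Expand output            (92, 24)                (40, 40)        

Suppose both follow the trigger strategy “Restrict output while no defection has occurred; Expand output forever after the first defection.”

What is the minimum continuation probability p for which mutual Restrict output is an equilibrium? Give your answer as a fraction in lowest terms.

15/52

With no time discounting, the continuation probability p plays the role of the discount factor.
Grim-trigger IC: 77/(1−p) ≥ 92 + 40p/(1−p) ⇒ p ≥ (92−77)/(92−40) = 15/52.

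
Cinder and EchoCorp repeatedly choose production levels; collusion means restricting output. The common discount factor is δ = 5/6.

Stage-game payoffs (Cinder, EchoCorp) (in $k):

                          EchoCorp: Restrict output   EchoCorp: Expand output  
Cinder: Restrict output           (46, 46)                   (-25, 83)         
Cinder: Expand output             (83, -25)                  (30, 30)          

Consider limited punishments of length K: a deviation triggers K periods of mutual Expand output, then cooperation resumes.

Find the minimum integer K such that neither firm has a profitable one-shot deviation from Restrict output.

IC: δ(1−δ^K)/(1−δ) ≥ (83−46)/(46−30) = 37/16.
With δ = 5/6: need 1 − δ^K ≥ 37/16·(1−5/6)/(5/6), i.e. δ^K ≤ 0.5375.
Since (5/6)^3 = 0.5787 and (5/6)^4 = 0.4823, the smallest such K is 4.

4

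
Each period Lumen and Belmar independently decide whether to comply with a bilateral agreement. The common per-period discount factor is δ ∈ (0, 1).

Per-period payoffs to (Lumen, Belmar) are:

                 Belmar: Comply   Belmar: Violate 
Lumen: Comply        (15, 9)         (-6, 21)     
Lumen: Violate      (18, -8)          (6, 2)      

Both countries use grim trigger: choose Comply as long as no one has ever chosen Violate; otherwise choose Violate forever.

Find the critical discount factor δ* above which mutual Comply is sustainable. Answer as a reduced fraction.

12/19

For Lumen: deviation gain 18−15 = 3, per-period punishment loss 15−6 = 9. IC gives δ ≥ 3/12 = 1/4.
For Belmar: gain 12, loss 7 per period, so δ ≥ 12/19.
The tighter constraint is Belmar's, so cooperation needs δ ≥ 12/19.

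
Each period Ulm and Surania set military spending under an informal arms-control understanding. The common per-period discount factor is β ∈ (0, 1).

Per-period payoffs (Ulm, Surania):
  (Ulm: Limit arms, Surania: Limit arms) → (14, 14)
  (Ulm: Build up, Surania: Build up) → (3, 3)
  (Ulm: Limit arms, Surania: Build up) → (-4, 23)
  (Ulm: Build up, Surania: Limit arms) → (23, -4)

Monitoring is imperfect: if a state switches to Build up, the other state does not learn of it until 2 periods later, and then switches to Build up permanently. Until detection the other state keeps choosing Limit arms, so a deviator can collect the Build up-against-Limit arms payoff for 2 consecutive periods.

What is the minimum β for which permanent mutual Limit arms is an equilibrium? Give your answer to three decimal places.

The best deviation is to choose Build up for all 2 undetected periods, earning 23 each, then 3 forever once detected.
Deviation value: 23(1−β^2)/(1−β) + 3β^2/(1−β); cooperation value: 14/(1−β).
IC: 14 ≥ 23(1−β^2) + 3β^2 = 23 − 20β^2.
So β^2 ≥ 9/20, giving β ≥ (9/20)^(1/2) ≈ 0.671.

0.671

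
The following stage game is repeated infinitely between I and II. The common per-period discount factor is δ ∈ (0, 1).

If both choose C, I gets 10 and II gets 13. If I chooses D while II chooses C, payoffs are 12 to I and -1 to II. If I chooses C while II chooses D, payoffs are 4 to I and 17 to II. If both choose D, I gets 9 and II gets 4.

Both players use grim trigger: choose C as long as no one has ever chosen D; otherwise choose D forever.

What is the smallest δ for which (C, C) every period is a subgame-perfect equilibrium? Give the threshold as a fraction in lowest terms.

2/3

For I: deviation gain 12−10 = 2, per-period punishment loss 10−9 = 1. IC gives δ ≥ 2/3.
For II: gain 4, loss 9 per period, so δ ≥ 4/13.
The tighter constraint is I's, so cooperation needs δ ≥ 2/3.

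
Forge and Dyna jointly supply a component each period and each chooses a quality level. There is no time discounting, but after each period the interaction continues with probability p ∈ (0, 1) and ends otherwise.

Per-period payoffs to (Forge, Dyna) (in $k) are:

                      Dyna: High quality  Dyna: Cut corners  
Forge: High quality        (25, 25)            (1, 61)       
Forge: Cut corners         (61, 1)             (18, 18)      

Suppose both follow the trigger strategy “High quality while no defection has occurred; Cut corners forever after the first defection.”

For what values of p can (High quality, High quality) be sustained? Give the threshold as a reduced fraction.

36/43

Expected cooperation value is 25 + p·25 + p²·25 + … = 25/(1−p); deviation gives 61 + p·18/(1−p).
25 ≥ 61(1−p) + 18p ⇒ 43p ≥ 36 ⇒ p ≥ 36/43.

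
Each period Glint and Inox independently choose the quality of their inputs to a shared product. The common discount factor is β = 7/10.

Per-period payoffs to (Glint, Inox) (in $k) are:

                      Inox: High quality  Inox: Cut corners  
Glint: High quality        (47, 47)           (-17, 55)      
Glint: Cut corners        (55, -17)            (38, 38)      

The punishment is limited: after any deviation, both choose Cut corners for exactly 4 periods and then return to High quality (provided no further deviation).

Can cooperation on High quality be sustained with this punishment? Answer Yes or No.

Yes

A one-shot deviation gives 55 now, then 38 for 4 periods, then back to 47.
Gain from deviating: (55−47) today; loss: (47−38) in each of the next 4 periods.
No-deviation condition: (47−38)(β+…+β^4) ≥ 55−47, i.e. β+…+β^4 ≥ 8/9.
At β = 7/10: β+…+β^4 = 1.7731 ≥ 0.8889.
So cooperation is sustainable.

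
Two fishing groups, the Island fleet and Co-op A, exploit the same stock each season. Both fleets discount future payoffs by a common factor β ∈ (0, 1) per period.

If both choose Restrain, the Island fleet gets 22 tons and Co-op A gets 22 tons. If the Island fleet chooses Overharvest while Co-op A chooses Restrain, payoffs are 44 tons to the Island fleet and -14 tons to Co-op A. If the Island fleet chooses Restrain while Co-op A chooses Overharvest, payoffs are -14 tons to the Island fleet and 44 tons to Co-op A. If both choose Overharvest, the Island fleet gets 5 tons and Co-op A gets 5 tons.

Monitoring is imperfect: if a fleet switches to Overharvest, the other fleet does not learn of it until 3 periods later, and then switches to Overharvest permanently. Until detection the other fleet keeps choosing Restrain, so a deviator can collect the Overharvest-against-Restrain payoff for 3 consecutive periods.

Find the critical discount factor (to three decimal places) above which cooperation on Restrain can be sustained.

Deviating for the 3 undetected periods gains 44−22 = 22 per period over cooperation, then loses 22−5 = 17 per period forever once punishment starts.
Gain: 22(1 + β + … + β^2); loss: 17·β^3/(1−β).
No profitable deviation ⇔ 22(1−β^3) ≤ 17·β^3, i.e. β^3 ≥ 22/(22+17) = 22/39.
Hence β ≥ (22/39)^(1/3) ≈ 0.826.

0.826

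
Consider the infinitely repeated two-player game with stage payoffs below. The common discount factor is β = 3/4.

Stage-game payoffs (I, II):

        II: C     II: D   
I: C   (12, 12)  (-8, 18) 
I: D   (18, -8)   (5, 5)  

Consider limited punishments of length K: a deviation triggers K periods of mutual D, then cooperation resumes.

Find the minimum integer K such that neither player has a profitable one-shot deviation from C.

No profitable deviation requires (12−5)(β+…+β^K) ≥ 18−12, i.e. β+…+β^K ≥ 6/7 ≈ 0.8571.
With β = 3/4, the partial sums are K=1: 0.7500, K=2: 1.3125.
K = 2 is the first length at which the sum reaches 0.8571.

2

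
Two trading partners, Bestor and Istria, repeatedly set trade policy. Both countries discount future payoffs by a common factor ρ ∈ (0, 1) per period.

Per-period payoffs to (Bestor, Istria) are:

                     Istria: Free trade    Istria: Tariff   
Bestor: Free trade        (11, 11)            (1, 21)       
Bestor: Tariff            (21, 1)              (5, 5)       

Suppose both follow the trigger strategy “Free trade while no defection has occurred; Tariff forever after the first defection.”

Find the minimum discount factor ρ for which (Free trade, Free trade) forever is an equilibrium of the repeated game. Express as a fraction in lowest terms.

Under grim trigger the critical discount factor is (T−C)/(T−P) with T = 21, C = 11, P = 5.
ρ* = (21−11)/(21−5) = 10/16 = 5/8.

5/8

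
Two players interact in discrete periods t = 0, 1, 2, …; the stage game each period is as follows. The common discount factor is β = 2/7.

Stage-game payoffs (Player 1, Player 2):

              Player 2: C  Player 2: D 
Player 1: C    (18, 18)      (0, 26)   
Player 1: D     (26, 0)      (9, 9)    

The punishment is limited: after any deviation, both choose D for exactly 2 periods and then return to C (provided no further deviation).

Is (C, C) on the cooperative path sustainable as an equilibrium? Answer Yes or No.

Comparing payoff streams over the 3 periods until play realigns: cooperate → 18(1+β+…+β^2); deviate → 26 + 9(β+…+β^2).
Cooperation is sustained iff (18−9)(β+…+β^2) ≥ 26−18.
β+…+β^2 = 2/7·(1−(2/7)^2)/(1−2/7) = 0.3673, and (26−18)/(18−9) = 0.8889.
0.3673 < 0.8889, so cooperation is not sustainable.

No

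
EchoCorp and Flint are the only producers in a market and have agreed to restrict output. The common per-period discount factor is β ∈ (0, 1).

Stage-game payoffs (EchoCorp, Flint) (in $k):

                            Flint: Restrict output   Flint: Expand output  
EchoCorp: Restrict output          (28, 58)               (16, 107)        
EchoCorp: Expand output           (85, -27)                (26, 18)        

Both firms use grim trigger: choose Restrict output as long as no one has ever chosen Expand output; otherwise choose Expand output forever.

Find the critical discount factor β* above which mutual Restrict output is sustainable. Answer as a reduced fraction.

EchoCorp: cooperation gives 28 each period; deviation gives 85 once then 26 forever.
  28/(1−β) ≥ 85 + 26β/(1−β) ⇒ β ≥ 57/59.
Flint: cooperation gives 58 each period; deviation gives 107 once then 18 forever.
  β ≥ 49/89.
Both must hold, so the binding constraint is EchoCorp's: β ≥ 57/59.

57/59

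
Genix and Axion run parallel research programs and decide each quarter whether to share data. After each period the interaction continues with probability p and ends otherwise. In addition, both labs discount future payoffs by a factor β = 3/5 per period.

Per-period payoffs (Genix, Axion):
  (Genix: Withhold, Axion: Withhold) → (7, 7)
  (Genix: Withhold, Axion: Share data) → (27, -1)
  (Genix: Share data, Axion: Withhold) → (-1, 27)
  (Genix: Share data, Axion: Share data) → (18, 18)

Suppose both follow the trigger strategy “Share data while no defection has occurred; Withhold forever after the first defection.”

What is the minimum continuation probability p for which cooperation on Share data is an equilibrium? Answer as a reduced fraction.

Expected continuation weight on next period's payoff is β·p = 3/5·p, which plays the role of the discount factor.
Cooperation requires 3/5·p ≥ (27−18)/(27−7) = 9/20, hence p ≥ 3/4.

3/4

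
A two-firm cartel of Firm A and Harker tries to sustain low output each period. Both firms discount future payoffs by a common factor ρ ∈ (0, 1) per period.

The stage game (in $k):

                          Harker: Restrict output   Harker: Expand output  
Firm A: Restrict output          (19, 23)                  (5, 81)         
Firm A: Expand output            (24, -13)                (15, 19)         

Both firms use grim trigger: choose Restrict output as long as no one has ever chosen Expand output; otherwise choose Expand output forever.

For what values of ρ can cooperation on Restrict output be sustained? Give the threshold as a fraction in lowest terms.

Firm A's threshold: (24−19)/(24−15) = 5/9.
Harker's threshold: (81−23)/(81−19) = 29/31.
5/9 < 29/31, so Harker binds and ρ* = 29/31.

29/31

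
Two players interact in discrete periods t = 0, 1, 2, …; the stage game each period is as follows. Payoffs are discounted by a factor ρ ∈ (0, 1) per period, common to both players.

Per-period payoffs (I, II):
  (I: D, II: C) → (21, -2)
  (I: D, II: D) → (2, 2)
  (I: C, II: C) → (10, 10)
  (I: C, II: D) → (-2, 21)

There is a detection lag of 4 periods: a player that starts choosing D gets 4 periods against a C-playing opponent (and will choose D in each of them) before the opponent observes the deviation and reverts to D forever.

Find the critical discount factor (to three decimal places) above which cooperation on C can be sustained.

0.872

The best deviation is to choose D for all 4 undetected periods, earning 21 each, then 2 forever once detected.
Deviation value: 21(1−ρ^4)/(1−ρ) + 2ρ^4/(1−ρ); cooperation value: 10/(1−ρ).
IC: 10 ≥ 21(1−ρ^4) + 2ρ^4 = 21 − 19ρ^4.
So ρ^4 ≥ 11/19, giving ρ ≥ (11/19)^(1/4) ≈ 0.872.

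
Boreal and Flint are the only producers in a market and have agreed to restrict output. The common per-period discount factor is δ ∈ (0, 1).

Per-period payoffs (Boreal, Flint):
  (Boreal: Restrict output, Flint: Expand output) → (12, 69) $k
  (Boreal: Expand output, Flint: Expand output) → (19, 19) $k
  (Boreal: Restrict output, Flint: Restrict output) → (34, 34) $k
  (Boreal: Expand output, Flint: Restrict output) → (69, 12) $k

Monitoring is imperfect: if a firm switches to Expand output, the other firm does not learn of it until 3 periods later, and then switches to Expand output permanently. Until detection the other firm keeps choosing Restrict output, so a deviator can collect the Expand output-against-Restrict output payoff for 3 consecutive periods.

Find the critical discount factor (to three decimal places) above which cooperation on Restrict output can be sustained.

The best deviation is to choose Expand output for all 3 undetected periods, earning 69 each, then 19 forever once detected.
Deviation value: 69(1−δ^3)/(1−δ) + 19δ^3/(1−δ); cooperation value: 34/(1−δ).
IC: 34 ≥ 69(1−δ^3) + 19δ^3 = 69 − 50δ^3.
So δ^3 ≥ 35/50 = 7/10, giving δ ≥ (7/10)^(1/3) ≈ 0.888.

0.888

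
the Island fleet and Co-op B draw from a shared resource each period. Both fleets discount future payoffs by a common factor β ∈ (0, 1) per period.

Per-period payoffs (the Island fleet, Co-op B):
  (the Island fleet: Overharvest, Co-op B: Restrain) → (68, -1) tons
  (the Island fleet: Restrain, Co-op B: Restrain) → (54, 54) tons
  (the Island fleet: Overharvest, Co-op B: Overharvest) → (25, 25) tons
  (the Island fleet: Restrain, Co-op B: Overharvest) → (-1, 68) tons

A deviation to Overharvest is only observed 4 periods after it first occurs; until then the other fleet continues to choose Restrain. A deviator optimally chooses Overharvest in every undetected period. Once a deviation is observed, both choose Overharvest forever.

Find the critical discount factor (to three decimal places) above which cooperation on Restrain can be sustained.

0.755

The best deviation is to choose Overharvest for all 4 undetected periods, earning 68 each, then 25 forever once detected.
Deviation value: 68(1−β^4)/(1−β) + 25β^4/(1−β); cooperation value: 54/(1−β).
IC: 54 ≥ 68(1−β^4) + 25β^4 = 68 − 43β^4.
So β^4 ≥ 14/43, giving β ≥ (14/43)^(1/4) ≈ 0.755.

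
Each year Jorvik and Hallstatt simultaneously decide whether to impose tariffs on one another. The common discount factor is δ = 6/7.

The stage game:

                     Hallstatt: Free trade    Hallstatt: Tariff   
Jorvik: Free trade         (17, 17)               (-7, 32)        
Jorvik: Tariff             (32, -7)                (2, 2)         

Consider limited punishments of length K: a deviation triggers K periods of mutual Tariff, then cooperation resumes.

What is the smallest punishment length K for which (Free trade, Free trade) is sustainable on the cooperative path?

No profitable deviation requires (17−2)(δ+…+δ^K) ≥ 32−17, i.e. δ+…+δ^K ≥ 1 ≈ 1.0000.
With δ = 6/7, the partial sums are K=1: 0.8571, K=2: 1.5918.
K = 2 is the first length at which the sum reaches 1.0000.

2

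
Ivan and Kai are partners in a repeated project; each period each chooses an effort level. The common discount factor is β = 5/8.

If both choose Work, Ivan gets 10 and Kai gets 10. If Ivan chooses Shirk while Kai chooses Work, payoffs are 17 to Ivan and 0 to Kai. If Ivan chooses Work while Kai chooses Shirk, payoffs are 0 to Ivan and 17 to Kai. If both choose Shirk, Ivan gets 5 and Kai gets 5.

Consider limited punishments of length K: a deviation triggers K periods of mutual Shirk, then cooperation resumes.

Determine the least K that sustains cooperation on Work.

IC: β(1−β^K)/(1−β) ≥ (17−10)/(10−5) = 7/5.
With β = 5/8: need 1 − β^K ≥ 7/5·(1−5/8)/(5/8), i.e. β^K ≤ 0.1600.
Since (5/8)^3 = 0.2441 and (5/8)^4 = 0.1526, the smallest such K is 4.

4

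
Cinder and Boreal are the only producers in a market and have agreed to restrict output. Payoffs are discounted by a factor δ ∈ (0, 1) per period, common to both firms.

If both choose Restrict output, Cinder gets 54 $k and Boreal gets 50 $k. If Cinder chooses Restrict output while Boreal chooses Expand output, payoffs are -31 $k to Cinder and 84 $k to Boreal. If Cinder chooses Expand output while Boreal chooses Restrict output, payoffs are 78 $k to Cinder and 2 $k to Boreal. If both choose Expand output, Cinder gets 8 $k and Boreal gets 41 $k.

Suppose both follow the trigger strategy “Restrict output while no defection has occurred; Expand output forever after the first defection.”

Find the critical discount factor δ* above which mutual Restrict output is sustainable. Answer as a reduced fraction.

Cinder: cooperation gives 54 each period; deviation gives 78 once then 8 forever.
  54/(1−δ) ≥ 78 + 8δ/(1−δ) ⇒ δ ≥ 24/70 = 12/35.
Boreal: cooperation gives 50 each period; deviation gives 84 once then 41 forever.
  δ ≥ 34/43.
Both must hold, so the binding constraint is Boreal's: δ ≥ 34/43.

34/43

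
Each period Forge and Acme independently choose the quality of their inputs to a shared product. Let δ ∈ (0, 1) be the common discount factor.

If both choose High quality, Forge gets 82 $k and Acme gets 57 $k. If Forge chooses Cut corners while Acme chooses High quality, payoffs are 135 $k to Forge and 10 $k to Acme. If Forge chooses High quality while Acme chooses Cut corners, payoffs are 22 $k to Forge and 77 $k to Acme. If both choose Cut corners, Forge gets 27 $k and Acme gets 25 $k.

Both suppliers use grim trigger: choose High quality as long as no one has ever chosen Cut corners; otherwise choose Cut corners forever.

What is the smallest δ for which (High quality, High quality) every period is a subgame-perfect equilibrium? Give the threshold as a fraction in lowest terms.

Forge: cooperation gives 82 each period; deviation gives 135 once then 27 forever.
  82/(1−δ) ≥ 135 + 27δ/(1−δ) ⇒ δ ≥ 53/108.
Acme: cooperation gives 57 each period; deviation gives 77 once then 25 forever.
  δ ≥ 20/52 = 5/13.
Both must hold, so the binding constraint is Forge's: δ ≥ 53/108.

53/108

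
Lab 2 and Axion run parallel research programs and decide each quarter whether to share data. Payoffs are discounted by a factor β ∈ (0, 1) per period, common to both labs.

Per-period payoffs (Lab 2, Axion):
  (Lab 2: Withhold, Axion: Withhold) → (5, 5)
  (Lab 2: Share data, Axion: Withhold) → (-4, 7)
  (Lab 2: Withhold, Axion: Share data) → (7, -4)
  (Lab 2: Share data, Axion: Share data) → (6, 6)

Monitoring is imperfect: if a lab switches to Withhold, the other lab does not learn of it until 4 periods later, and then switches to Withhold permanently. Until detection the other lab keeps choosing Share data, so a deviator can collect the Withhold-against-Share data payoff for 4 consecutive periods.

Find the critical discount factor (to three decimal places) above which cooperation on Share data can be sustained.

0.841

The best deviation is to choose Withhold for all 4 undetected periods, earning 7 each, then 5 forever once detected.
Deviation value: 7(1−β^4)/(1−β) + 5β^4/(1−β); cooperation value: 6/(1−β).
IC: 6 ≥ 7(1−β^4) + 5β^4 = 7 − 2β^4.
So β^4 ≥ 1/2, giving β ≥ (1/2)^(1/4) ≈ 0.841.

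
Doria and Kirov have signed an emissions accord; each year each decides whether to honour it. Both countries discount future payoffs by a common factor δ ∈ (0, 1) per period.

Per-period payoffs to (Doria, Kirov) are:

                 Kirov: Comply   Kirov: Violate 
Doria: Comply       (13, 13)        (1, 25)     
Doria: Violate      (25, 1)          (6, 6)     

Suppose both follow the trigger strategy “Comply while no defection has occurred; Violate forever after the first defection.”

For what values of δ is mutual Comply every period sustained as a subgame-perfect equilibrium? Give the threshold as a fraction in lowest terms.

Cooperation forever yields 13 each period: 13/(1−δ).
Deviating yields 25 once, then 6 forever: 25 + 6δ/(1−δ).
No profitable deviation requires 13/(1−δ) ≥ 25 + 6δ/(1−δ).
Multiplying by (1−δ): 13 ≥ 25(1−δ) + 6δ = 25 − 19δ.
So 19δ ≥ 12, i.e. δ ≥ 12/19.

12/19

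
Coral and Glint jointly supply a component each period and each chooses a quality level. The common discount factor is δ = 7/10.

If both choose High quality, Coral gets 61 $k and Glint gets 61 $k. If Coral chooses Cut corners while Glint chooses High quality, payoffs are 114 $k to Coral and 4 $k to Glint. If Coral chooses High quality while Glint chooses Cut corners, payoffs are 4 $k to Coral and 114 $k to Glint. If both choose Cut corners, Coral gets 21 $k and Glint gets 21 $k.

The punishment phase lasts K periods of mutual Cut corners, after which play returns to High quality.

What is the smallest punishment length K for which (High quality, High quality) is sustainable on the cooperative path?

3

Need Σ_{k=1}^{K} δ^k ≥ (114−61)/(61−21) = 1.3250 at δ = 7/10.
At K = 2 the sum is 1.1900 < 1.3250; at K = 3 it is 1.5330 ≥ 1.3250.
So the minimum punishment length is K = 3.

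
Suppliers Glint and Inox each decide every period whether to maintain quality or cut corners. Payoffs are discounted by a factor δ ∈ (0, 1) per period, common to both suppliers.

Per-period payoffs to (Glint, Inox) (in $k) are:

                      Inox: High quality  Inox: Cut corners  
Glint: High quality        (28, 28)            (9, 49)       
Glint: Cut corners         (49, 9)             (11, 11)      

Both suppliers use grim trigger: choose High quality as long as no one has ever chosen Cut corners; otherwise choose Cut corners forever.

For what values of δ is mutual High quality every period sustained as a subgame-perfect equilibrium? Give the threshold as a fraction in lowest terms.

21/38

One-period gain from deviating is 49 − 28 = 21. The loss is 28 − 11 = 17 in every subsequent period, with present value 17·δ/(1−δ).
Deviation is unprofitable when 17·δ/(1−δ) ≥ 21, i.e. δ/(1−δ) ≥ 21/17.
Equivalently δ ≥ 21/(21+17) = 21/38.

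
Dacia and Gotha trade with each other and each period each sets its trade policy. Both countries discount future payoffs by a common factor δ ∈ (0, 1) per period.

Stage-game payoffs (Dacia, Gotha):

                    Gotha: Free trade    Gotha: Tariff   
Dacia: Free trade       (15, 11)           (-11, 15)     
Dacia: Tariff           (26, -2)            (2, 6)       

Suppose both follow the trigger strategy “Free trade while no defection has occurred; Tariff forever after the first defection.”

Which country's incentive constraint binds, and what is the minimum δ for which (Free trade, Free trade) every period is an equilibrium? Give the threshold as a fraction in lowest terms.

Dacia: cooperation gives 15 each period; deviation gives 26 once then 2 forever.
  15/(1−δ) ≥ 26 + 2δ/(1−δ) ⇒ δ ≥ 11/24.
Gotha: cooperation gives 11 each period; deviation gives 15 once then 6 forever.
  δ ≥ 4/9.
Both must hold, so the binding constraint is Dacia's: δ ≥ 11/24.

Dacia; δ ≥ 11/24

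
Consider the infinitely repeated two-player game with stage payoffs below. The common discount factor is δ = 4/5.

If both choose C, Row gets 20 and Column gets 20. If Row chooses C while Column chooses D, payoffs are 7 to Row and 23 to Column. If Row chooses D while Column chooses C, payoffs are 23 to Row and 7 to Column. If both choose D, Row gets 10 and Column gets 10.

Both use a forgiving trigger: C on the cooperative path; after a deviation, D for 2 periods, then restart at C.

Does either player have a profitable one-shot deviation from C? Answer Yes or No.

Comparing payoff streams over the 3 periods until play realigns: cooperate → 20(1+δ+…+δ^2); deviate → 23 + 10(δ+…+δ^2).
Cooperation is sustained iff (20−10)(δ+…+δ^2) ≥ 23−20.
δ+…+δ^2 = 4/5·(1−(4/5)^2)/(1−4/5) = 1.4400, and (23−20)/(20−10) = 0.3000.
1.4400 ≥ 0.3000, so cooperation is sustainable.

No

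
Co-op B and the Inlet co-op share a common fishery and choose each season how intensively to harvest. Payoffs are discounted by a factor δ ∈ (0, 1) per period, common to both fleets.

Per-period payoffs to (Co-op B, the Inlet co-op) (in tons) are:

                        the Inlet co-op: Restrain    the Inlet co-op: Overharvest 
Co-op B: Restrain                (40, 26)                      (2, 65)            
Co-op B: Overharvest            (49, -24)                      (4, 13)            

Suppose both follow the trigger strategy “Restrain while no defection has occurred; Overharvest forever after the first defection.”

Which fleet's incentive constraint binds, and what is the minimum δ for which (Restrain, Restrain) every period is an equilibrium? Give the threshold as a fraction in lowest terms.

the Inlet co-op; δ ≥ 3/4

For Co-op B: deviation gain 49−40 = 9, per-period punishment loss 40−4 = 36. IC gives δ ≥ 9/45 = 1/5.
For the Inlet co-op: gain 39, loss 13 per period, so δ ≥ 39/52 = 3/4.
The tighter constraint is the Inlet co-op's, so cooperation needs δ ≥ 3/4.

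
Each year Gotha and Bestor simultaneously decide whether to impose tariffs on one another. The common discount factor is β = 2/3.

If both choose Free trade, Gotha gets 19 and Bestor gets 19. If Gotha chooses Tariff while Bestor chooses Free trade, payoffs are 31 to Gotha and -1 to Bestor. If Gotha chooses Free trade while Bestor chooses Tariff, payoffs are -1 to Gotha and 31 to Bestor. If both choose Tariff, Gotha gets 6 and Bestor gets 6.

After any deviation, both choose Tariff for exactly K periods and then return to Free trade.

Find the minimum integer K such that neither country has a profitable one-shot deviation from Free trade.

2

IC: β(1−β^K)/(1−β) ≥ (31−19)/(19−6) = 12/13.
With β = 2/3: need 1 − β^K ≥ 12/13·(1−2/3)/(2/3), i.e. β^K ≤ 0.5385.
Since (2/3)^1 = 0.6667 and (2/3)^2 = 0.4444, the smallest such K is 2.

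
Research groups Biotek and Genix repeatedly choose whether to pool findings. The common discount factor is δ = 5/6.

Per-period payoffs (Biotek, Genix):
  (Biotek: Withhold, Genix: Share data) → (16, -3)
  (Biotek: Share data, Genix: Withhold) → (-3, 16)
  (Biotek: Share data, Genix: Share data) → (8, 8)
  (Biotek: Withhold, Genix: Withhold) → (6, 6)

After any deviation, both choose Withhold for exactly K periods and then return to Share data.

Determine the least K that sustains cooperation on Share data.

No profitable deviation requires (8−6)(δ+…+δ^K) ≥ 16−8, i.e. δ+…+δ^K ≥ 4 ≈ 4.0000.
With δ = 5/6, the partial sums are K=1: 0.8333, K=2: 1.5278, …, K=7: 3.6046, K=8: 3.8372, K=9: 4.0310.
K = 9 is the first length at which the sum reaches 4.0000.

9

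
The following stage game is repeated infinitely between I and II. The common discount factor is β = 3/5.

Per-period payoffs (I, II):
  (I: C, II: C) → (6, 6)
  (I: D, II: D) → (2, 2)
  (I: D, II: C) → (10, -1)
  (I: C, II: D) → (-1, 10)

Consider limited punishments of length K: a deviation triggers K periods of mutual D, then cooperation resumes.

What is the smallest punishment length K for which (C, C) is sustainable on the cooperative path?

3

No profitable deviation requires (6−2)(β+…+β^K) ≥ 10−6, i.e. β+…+β^K ≥ 1 ≈ 1.0000.
With β = 3/5, the partial sums are K=1: 0.6000, K=2: 0.9600, K=3: 1.1760.
K = 3 is the first length at which the sum reaches 1.0000.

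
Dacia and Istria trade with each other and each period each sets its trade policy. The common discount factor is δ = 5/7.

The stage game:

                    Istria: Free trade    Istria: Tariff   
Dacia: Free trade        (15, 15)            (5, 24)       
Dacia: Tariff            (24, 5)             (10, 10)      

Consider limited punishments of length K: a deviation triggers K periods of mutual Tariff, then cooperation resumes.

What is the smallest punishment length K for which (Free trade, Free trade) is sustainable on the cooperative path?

4

IC: δ(1−δ^K)/(1−δ) ≥ (24−15)/(15−10) = 9/5.
With δ = 5/7: need 1 − δ^K ≥ 9/5·(1−5/7)/(5/7), i.e. δ^K ≤ 0.2800.
Since (5/7)^3 = 0.3644 and (5/7)^4 = 0.2603, the smallest such K is 4.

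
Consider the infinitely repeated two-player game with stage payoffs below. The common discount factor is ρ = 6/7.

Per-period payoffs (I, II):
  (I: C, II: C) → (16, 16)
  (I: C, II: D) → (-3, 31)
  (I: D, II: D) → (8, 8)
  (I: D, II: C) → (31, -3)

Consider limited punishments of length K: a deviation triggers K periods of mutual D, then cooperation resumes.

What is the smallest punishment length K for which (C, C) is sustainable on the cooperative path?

3

IC: ρ(1−ρ^K)/(1−ρ) ≥ (31−16)/(16−8) = 15/8.
With ρ = 6/7: need 1 − ρ^K ≥ 15/8·(1−6/7)/(6/7), i.e. ρ^K ≤ 0.6875.
Since (6/7)^2 = 0.7347 and (6/7)^3 = 0.6297, the smallest such K is 3.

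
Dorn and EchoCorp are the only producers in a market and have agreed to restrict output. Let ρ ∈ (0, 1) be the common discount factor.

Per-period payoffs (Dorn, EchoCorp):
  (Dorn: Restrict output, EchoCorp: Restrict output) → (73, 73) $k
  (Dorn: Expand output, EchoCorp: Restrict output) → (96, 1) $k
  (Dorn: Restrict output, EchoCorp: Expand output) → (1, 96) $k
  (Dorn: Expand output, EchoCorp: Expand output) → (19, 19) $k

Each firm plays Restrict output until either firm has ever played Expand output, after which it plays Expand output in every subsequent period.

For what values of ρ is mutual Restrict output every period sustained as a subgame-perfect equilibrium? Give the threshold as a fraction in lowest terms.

One-period gain from deviating is 96 − 73 = 23. The loss is 73 − 19 = 54 in every subsequent period, with present value 54·ρ/(1−ρ).
Deviation is unprofitable when 54·ρ/(1−ρ) ≥ 23, i.e. ρ/(1−ρ) ≥ 23/54.
Equivalently ρ ≥ 23/(23+54) = 23/77.

23/77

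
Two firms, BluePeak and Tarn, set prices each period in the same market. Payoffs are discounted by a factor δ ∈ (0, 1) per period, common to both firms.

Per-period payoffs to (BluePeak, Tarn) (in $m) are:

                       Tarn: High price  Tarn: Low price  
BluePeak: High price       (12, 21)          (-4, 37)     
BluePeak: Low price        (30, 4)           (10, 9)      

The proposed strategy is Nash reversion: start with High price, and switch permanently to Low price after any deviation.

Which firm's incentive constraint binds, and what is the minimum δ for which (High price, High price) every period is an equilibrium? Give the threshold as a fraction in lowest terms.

BluePeak: cooperation gives 12 each period; deviation gives 30 once then 10 forever.
  12/(1−δ) ≥ 30 + 10δ/(1−δ) ⇒ δ ≥ 18/20 = 9/10.
Tarn: cooperation gives 21 each period; deviation gives 37 once then 9 forever.
  δ ≥ 16/28 = 4/7.
Both must hold, so the binding constraint is BluePeak's: δ ≥ 9/10.

BluePeak; δ ≥ 9/10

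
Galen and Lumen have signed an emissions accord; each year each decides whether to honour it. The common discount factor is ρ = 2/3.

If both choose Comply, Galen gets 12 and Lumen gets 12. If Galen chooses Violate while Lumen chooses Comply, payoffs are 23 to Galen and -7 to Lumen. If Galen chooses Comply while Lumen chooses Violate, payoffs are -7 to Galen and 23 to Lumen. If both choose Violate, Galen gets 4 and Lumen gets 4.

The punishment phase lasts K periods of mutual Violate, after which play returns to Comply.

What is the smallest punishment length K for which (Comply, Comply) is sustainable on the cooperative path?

3

Need Σ_{k=1}^{K} ρ^k ≥ (23−12)/(12−4) = 1.3750 at ρ = 2/3.
At K = 2 the sum is 1.1111 < 1.3750; at K = 3 it is 1.4074 ≥ 1.3750.
So the minimum punishment length is K = 3.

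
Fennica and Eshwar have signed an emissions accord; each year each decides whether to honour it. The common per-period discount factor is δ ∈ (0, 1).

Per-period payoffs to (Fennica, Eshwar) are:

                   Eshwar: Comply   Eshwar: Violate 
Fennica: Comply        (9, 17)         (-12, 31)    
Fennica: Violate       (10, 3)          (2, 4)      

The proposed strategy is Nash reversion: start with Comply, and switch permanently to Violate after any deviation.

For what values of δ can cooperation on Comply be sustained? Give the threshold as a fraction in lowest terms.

Fennica: cooperation gives 9 each period; deviation gives 10 once then 2 forever.
  9/(1−δ) ≥ 10 + 2δ/(1−δ) ⇒ δ ≥ 1/8.
Eshwar: cooperation gives 17 each period; deviation gives 31 once then 4 forever.
  δ ≥ 14/27.
Both must hold, so the binding constraint is Eshwar's: δ ≥ 14/27.

14/27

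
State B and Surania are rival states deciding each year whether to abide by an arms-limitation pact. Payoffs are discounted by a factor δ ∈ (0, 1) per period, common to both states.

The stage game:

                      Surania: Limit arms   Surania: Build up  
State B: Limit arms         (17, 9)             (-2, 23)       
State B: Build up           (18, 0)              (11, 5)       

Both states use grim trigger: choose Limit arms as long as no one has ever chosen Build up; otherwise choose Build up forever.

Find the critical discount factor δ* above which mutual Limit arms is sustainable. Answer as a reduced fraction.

State B: cooperation gives 17 each period; deviation gives 18 once then 11 forever.
  17/(1−δ) ≥ 18 + 11δ/(1−δ) ⇒ δ ≥ 1/7.
Surania: cooperation gives 9 each period; deviation gives 23 once then 5 forever.
  δ ≥ 14/18 = 7/9.
Both must hold, so the binding constraint is Surania's: δ ≥ 7/9.

7/9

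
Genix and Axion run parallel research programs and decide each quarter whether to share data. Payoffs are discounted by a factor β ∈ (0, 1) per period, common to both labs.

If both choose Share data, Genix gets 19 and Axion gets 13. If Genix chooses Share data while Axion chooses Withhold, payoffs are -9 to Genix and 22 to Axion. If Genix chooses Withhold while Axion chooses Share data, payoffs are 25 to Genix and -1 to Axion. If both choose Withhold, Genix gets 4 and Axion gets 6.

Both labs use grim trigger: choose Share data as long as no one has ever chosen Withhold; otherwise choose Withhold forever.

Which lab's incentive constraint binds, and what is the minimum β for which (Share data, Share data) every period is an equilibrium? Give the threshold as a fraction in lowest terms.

For Genix: deviation gain 25−19 = 6, per-period punishment loss 19−4 = 15. IC gives β ≥ 6/21 = 2/7.
For Axion: gain 9, loss 7 per period, so β ≥ 9/16.
The tighter constraint is Axion's, so cooperation needs β ≥ 9/16.

Axion; β ≥ 9/16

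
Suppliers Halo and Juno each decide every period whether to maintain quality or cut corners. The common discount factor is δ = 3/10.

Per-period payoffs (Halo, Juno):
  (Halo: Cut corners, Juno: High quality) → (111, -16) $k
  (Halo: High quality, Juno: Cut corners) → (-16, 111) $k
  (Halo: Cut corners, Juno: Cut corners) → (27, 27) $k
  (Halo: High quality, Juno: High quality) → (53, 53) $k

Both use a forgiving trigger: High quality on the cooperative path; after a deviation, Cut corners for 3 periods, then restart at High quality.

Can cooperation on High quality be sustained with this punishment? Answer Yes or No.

IC: δ+…+δ^3 ≥ (111−53)/(53−27) = 29/13.
At δ = 3/10: partial sum = 0.4170 < 2.2308. Cooperation not sustainable.

No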